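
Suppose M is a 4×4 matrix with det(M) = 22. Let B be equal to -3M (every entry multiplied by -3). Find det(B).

For a 4×4 matrix, det(-3M) = (-3)^4·det(M) = 81·det(M).
det(B) = (81)·(22) = 1782

1782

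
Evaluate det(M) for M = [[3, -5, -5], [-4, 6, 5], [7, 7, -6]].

82

Expand along column 1:
  + 3 · |6 5; 7 -6| = 3·(-36 − 35) = -213
  − (-4) · |-5 -5; 7 -6| = −(-4)·(30 − (-35)) = 260
  + 7 · |-5 -5; 6 5| = 7·(-25 − (-30)) = 35
Sum: (-213) + (260) + (35) = 82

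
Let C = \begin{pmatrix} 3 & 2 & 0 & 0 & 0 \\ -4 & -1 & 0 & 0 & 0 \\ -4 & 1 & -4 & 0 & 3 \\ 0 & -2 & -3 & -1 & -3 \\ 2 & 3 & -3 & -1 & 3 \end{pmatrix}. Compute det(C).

C is block lower-triangular with a 2×2 block and a 3×3 block on the diagonal, so its determinant equals the product of the determinants of the diagonal blocks.
det of the 2×2 block = 5
det of the 3×3 block = 24
det = (5)·(24) = 120

|C| = 120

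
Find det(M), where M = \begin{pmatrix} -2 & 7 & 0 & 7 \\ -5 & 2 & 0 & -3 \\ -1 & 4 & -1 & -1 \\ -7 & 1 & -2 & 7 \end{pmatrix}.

det(M) = -741

Expand along column 3 (it has 2 zeros):
  + (-1) · M_33   where M_33 = det([-2 7 7; -5 2 -3; -7 1 7]) = 421
  − (-2) · M_43   where M_43 = det([-2 7 7; -5 2 -3; -1 4 -1]) = -160
det = (+1)·(-1)·(421) + (-1)·(-2)·(-160) = -741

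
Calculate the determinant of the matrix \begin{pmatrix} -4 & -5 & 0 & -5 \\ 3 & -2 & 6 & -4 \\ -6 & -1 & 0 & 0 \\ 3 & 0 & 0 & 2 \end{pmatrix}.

402

Expand along column 3 (it has 3 zeros):
  − (6) · M_23   where M_23 = det([-4 -5 -5; -6 -1 0; 3 0 2]) = -67
det = (-1)·(6)·(-67) = 402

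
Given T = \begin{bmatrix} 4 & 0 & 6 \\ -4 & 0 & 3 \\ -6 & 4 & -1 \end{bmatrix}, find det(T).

Expand along column 2:
  − 4 · |4 6; -4 3| = −4·(12 − (-24)) = -144

The determinant is -144.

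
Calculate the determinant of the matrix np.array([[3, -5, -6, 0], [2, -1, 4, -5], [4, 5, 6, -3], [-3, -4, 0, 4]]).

Expand along row 1 (it has 1 zero):
  + (3) · M_11   where M_11 = det([-1 4 -5; 5 6 -3; -4 0 4]) = -176
  − (-5) · M_12   where M_12 = det([2 4 -5; 4 6 -3; -3 0 4]) = -70
  + (-6) · M_13   where M_13 = det([2 -1 -5; 4 5 -3; -3 -4 4]) = 28
det = (+1)·(3)·(-176) + (-1)·(-5)·(-70) + (+1)·(-6)·(28) = -1046

-1046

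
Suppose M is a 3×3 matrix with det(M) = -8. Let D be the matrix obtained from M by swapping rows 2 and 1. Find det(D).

|D| = 8

Swapping two rows multiplies the determinant by −1.
det(D) = (-1)·(-8) = 8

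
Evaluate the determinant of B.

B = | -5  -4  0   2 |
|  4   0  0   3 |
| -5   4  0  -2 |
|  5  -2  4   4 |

Expand along column 3 (it has 3 zeros):
  − (4) · M_43   where M_43 = det([-5 -4 2; 4 0 3; -5 4 -2]) = 120
det = (-1)·(4)·(120) = -480

det(B) = -480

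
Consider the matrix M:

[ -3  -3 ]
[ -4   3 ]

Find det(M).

det(M) = -21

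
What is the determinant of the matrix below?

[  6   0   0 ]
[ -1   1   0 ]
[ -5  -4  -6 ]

The matrix is lower triangular, so the determinant is the product of the diagonal entries:
det = (6) · (1) · (-6) = -36

-36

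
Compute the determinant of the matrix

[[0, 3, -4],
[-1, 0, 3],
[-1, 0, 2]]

The determinant is -3.

Expand along column 2:
  − 3 · |-1 3; -1 2| = −3·(-2 − (-3)) = -3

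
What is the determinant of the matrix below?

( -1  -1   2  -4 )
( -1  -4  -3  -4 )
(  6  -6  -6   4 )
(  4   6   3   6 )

The determinant is -320.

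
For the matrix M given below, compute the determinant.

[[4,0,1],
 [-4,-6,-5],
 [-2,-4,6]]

|M| = -220

Expand along row 1:
  + 4 · |-6 -5; -4 6| = 4·(-36 − 20) = -224
  + 1 · |-4 -6; -2 -4| = 1·(16 − 12) = 4
Sum: (-224) + (4) = -220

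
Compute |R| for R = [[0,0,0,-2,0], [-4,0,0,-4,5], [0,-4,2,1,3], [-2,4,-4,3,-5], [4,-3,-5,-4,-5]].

Expand along row 1 (it has 4 zeros):
  − (-2) · M_14   where M_14 = det([-4 0 0 5; 0 -4 2 3; -2 4 -4 -5; 4 -3 -5 -5]) = -396
det = (-1)·(-2)·(-396) = -792

-792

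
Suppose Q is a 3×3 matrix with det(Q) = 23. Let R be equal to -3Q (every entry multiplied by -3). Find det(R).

-621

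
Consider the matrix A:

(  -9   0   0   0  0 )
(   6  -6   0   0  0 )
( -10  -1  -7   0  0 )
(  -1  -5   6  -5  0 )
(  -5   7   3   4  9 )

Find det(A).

17010

A is lower triangular, so det(A) is the product of the diagonal entries:
det = (-9) · (-6) · (-7) · (-5) · (9) = 17010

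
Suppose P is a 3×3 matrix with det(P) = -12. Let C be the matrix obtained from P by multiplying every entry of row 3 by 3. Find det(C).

|C| = -36

Scaling one row by 3 multiplies the determinant by 3.
det(C) = (3)·(-12) = -36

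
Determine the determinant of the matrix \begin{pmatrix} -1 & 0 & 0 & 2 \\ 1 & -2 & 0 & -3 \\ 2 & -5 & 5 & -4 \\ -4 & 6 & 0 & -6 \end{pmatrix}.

Expand along column 3 (it has 3 zeros):
  + (5) · M_33   where M_33 = det([-1 0 2; 1 -2 -3; -4 6 -6]) = -34
det = (+1)·(5)·(-34) = -170

-170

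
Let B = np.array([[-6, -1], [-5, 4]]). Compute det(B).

det(B) = -29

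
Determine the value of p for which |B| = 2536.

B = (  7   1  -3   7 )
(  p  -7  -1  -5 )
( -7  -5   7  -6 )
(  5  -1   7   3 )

p = 3

Expanding along the row containing p, det(B) is linear in p: det(B) = (196)·p + (1948).
Set (196)·p + (1948) = 2536  ⇒  (196)·p = 588  ⇒  p = 3.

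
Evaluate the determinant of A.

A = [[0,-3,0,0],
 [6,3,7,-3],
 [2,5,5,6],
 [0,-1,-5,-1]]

Expand along row 1 (it has 3 zeros):
  − (-3) · M_12   where M_12 = det([6 7 -3; 2 5 6; 0 -5 -1]) = 194
det = (-1)·(-3)·(194) = 582

582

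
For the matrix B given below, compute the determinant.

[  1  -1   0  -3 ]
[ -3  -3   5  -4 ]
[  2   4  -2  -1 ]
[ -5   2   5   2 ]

Expand along row 1 (it has 1 zero):
  + (1) · M_11   where M_11 = det([-3 5 -4; 4 -2 -1; 2 5 2]) = -149
  − (-1) · M_12   where M_12 = det([-3 5 -4; 2 -2 -1; -5 5 2]) = 2
  − (-3) · M_14   where M_14 = det([-3 -3 5; 2 4 -2; -5 2 5]) = 48
det = (+1)·(1)·(-149) + (-1)·(-1)·(2) + (-1)·(-3)·(48) = -3

-3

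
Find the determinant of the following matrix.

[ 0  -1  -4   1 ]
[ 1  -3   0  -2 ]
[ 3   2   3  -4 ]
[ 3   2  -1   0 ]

The determinant is -112.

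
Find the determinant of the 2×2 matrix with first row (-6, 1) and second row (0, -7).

42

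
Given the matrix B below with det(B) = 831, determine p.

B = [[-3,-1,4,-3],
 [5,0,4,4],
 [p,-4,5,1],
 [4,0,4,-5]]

Expanding along the column containing p, det(B) is linear in p: det(B) = (36)·p + (831).
Set (36)·p + (831) = 831  ⇒  (36)·p = 0  ⇒  p = 0.

p = 0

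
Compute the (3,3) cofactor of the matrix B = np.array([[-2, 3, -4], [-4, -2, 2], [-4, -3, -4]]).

16

Delete row 3 and column 3; the remaining 2×2 submatrix is [-2 3; -4 -2].
Its determinant is (-2)·(-2) − 3·(-4) = 16.
The cofactor carries sign (−1)^(3+3) = +1, so C_{3,3} = +(16) = 16.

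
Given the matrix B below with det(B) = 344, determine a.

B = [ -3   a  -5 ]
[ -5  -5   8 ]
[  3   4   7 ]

a = 2

Expanding along the column containing a, det(B) is linear in a: det(B) = (59)·a + (226).
Set (59)·a + (226) = 344  ⇒  (59)·a = 118  ⇒  a = 2.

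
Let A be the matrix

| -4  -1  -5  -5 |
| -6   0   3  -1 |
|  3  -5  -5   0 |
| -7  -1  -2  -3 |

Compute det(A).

-282

Expand along row 2 (it has 1 zero):
  − (-6) · M_21   where M_21 = det([-1 -5 -5; -5 -5 0; -1 -2 -3]) = 35
  − (3) · M_23   where M_23 = det([-4 -1 -5; 3 -5 0; -7 -1 -3]) = 121
  + (-1) · M_24   where M_24 = det([-4 -1 -5; 3 -5 -5; -7 -1 -2]) = 129
det = (-1)·(-6)·(35) + (-1)·(3)·(121) + (+1)·(-1)·(129) = -282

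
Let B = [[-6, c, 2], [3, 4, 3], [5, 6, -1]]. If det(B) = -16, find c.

c = -8

Expanding along the column containing c, det(B) is linear in c: det(B) = (18)·c + (128).
Set (18)·c + (128) = -16  ⇒  (18)·c = -144  ⇒  c = -8.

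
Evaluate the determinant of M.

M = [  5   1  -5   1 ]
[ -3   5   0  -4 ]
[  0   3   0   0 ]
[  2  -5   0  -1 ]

-165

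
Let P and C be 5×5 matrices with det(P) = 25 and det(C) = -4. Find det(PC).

det(PC) = det(P)·det(C) = (25)·(-4) = -100

det(PC) = -100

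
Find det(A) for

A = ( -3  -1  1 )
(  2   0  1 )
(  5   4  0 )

det(A) = 15

Expand along row 2:
  − 2 · |-1 1; 4 0| = −2·(0 − 4) = 8
  − 1 · |-3 -1; 5 4| = −1·(-12 − (-5)) = 7
Sum: (8) + (7) = 15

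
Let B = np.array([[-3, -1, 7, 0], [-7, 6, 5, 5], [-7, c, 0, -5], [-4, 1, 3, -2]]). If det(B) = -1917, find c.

Expanding along the column containing c, det(B) is linear in c: det(B) = (163)·c + (-613).
Set (163)·c + (-613) = -1917  ⇒  (163)·c = -1304  ⇒  c = -8.

c = -8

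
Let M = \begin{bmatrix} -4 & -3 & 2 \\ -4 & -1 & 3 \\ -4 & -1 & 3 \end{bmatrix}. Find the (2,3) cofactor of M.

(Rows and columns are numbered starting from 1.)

The cofactor is 8.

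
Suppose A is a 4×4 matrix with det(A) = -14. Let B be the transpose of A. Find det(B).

det(Aᵀ) = det(A).
det(B) = (1)·(-14) = -14

The determinant is -14.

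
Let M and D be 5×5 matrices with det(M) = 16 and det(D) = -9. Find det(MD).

-144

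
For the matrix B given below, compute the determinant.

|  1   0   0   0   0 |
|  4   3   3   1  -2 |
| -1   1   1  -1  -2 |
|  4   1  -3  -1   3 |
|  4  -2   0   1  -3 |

56

Expand along row 1 (it has 4 zeros):
  + (1) · M_11   where M_11 = det([3 3 1 -2; 1 1 -1 -2; 1 -3 -1 3; -2 0 1 -3]) = 56
det = (+1)·(1)·(56) = 56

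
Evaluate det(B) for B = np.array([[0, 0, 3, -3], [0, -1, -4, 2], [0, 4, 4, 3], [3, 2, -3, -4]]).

Expand along column 1 (it has 3 zeros):
  − (3) · M_41   where M_41 = det([0 3 -3; -1 -4 2; 4 4 3]) = -3
det = (-1)·(3)·(-3) = 9

9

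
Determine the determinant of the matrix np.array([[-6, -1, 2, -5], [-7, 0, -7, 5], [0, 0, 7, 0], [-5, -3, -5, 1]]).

Expand along row 3 (it has 3 zeros):
  + (7) · M_33   where M_33 = det([-6 -1 -5; -7 0 5; -5 -3 1]) = -177
det = (+1)·(7)·(-177) = -1239

-1239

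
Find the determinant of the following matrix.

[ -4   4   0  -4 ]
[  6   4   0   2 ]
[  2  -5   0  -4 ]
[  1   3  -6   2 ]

Expand along column 3 (it has 3 zeros):
  − (-6) · M_43   where M_43 = det([-4 4 -4; 6 4 2; 2 -5 -4]) = 288
det = (-1)·(-6)·(288) = 1728

1728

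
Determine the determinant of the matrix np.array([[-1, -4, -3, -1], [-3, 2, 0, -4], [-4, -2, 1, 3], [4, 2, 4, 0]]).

392

Expand along row 2 (it has 1 zero):
  − (-3) · M_21   where M_21 = det([-4 -3 -1; -2 1 3; 2 4 0]) = 40
  + (2) · M_22   where M_22 = det([-1 -3 -1; -4 1 3; 4 4 0]) = -4
  + (-4) · M_24   where M_24 = det([-1 -4 -3; -4 -2 1; 4 2 4]) = -70
det = (-1)·(-3)·(40) + (+1)·(2)·(-4) + (+1)·(-4)·(-70) = 392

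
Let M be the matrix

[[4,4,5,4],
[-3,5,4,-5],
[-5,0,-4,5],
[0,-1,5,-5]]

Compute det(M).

Expand along row 3 (it has 1 zero):
  + (-5) · M_31   where M_31 = det([4 5 4; 5 4 -5; -1 5 -5]) = 286
  + (-4) · M_33   where M_33 = det([4 4 4; -3 5 -5; 0 -1 -5]) = -168
  − (5) · M_34   where M_34 = det([4 4 5; -3 5 4; 0 -1 5]) = 191
det = (+1)·(-5)·(286) + (+1)·(-4)·(-168) + (-1)·(5)·(191) = -1713

det(M) = -1713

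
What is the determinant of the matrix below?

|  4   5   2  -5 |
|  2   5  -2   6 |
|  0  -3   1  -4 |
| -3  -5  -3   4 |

Expand along row 3 (it has 1 zero):
  − (-3) · M_32   where M_32 = det([4 2 -5; 2 -2 6; -3 -3 4]) = 48
  + (1) · M_33   where M_33 = det([4 5 -5; 2 5 6; -3 -5 4]) = 45
  − (-4) · M_34   where M_34 = det([4 5 2; 2 5 -2; -3 -5 -3]) = -30
det = (-1)·(-3)·(48) + (+1)·(1)·(45) + (-1)·(-4)·(-30) = 69

69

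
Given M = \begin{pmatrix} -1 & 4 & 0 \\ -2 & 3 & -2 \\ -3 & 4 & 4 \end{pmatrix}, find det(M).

Expand along column 3:
  − (-2) · |-1 4; -3 4| = −(-2)·(-4 − (-12)) = 16
  + 4 · |-1 4; -2 3| = 4·(-3 − (-8)) = 20
Sum: (16) + (20) = 36

The determinant is 36.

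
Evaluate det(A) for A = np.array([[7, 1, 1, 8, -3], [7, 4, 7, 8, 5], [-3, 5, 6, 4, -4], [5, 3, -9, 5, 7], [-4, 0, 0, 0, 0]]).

The determinant is 20864.

Expand along row 5 (it has 4 zeros):
  + (-4) · M_51   where M_51 = det([1 1 8 -3; 4 7 8 5; 5 6 4 -4; 3 -9 5 7]) = -5216
det = (+1)·(-4)·(-5216) = 20864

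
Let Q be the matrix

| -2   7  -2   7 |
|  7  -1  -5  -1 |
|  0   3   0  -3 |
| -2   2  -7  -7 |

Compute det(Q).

|Q| = 2778

Expand along row 3 (it has 2 zeros):
  − (3) · M_32   where M_32 = det([-2 -2 7; 7 -5 -1; -2 -7 -7]) = -571
  − (-3) · M_34   where M_34 = det([-2 7 -2; 7 -1 -5; -2 2 -7]) = 355
det = (-1)·(3)·(-571) + (-1)·(-3)·(355) = 2778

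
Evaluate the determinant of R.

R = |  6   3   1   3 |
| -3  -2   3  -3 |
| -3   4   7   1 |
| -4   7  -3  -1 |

1040

Expand along row 1:
  + (6) · M_11   where M_11 = det([-2 3 -3; 4 7 1; 7 -3 -1]) = 224
  − (3) · M_12   where M_12 = det([-3 3 -3; -3 7 1; -4 -3 -1]) = -120
  + (1) · M_13   where M_13 = det([-3 -2 -3; -3 4 1; -4 7 -1]) = 62
  − (3) · M_14   where M_14 = det([-3 -2 3; -3 4 7; -4 7 -3]) = 242
det = (+1)·(6)·(224) + (-1)·(3)·(-120) + (+1)·(1)·(62) + (-1)·(3)·(242) = 1040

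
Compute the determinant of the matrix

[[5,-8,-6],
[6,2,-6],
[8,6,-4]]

The determinant is 212.

Expand along row 1:
  + 5 · |2 -6; 6 -4| = 5·(-8 − (-36)) = 140
  − (-8) · |6 -6; 8 -4| = −(-8)·(-24 − (-48)) = 192
  + (-6) · |6 2; 8 6| = (-6)·(36 − 16) = -120
Sum: (140) + (192) + (-120) = 212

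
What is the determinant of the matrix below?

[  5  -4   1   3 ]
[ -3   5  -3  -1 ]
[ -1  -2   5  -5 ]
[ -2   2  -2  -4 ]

Expand along row 1:
  + (5) · M_11   where M_11 = det([5 -3 -1; -2 5 -5; 2 -2 -4]) = -90
  − (-4) · M_12   where M_12 = det([-3 -3 -1; -1 5 -5; -2 -2 -4]) = 60
  + (1) · M_13   where M_13 = det([-3 5 -1; -1 -2 -5; -2 2 -4]) = -18
  − (3) · M_14   where M_14 = det([-3 5 -3; -1 -2 5; -2 2 -2]) = -24
det = (+1)·(5)·(-90) + (-1)·(-4)·(60) + (+1)·(1)·(-18) + (-1)·(3)·(-24) = -156

-156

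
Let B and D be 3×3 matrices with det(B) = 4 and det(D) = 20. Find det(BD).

80

det(BD) = det(B)·det(D) = (4)·(20) = 80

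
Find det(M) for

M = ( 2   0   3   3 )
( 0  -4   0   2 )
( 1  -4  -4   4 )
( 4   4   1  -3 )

Expand along row 2 (it has 2 zeros):
  + (-4) · M_22   where M_22 = det([2 3 3; 1 -4 4; 4 1 -3]) = 124
  + (2) · M_24   where M_24 = det([2 0 3; 1 -4 -4; 4 4 1]) = 84
det = (+1)·(-4)·(124) + (+1)·(2)·(84) = -328

det(M) = -328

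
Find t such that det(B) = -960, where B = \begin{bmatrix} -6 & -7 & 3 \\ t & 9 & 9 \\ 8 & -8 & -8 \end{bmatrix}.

t = 3

Expanding along the row containing t, det(B) is linear in t: det(B) = (-80)·t + (-720).
Set (-80)·t + (-720) = -960  ⇒  (-80)·t = -240  ⇒  t = 3.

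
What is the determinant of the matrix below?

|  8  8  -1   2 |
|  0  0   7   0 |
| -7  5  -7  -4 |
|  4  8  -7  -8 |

Expand along row 2 (it has 3 zeros):
  − (7) · M_23   where M_23 = det([8 8 2; -7 5 -4; 4 8 -8]) = -792
det = (-1)·(7)·(-792) = 5544

5544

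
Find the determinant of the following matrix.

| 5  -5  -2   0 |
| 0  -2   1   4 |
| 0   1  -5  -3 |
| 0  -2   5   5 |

5

Expand along column 1 (it has 3 zeros):
  + (5) · M_11   where M_11 = det([-2 1 4; 1 -5 -3; -2 5 5]) = 1
det = (+1)·(5)·(1) = 5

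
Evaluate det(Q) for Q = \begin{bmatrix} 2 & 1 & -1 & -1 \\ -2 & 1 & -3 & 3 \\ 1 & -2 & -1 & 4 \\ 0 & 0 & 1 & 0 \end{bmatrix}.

|Q| = -28

Expand along row 4 (it has 3 zeros):
  − (1) · M_43   where M_43 = det([2 1 -1; -2 1 3; 1 -2 4]) = 28
det = (-1)·(1)·(28) = -28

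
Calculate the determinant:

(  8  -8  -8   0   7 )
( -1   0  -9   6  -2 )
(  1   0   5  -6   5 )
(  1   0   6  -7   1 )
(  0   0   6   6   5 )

320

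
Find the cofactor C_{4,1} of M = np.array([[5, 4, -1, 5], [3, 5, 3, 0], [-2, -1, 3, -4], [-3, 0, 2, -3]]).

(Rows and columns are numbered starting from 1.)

Delete row 4 and column 1; the remaining 3×3 submatrix is [4 -1 5; 5 3 0; -1 3 -4].
Its determinant is 22.
The cofactor carries sign (−1)^(4+1) = −1, so C_{4,1} = −(22) = -22.

The cofactor is -22.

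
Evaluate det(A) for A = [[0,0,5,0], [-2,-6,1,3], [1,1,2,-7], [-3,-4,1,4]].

-285

Expand along row 1 (it has 3 zeros):
  + (5) · M_13   where M_13 = det([-2 -6 3; 1 1 -7; -3 -4 4]) = -57
det = (+1)·(5)·(-57) = -285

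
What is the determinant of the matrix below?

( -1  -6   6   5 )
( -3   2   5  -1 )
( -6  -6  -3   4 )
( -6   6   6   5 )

Expand along row 1:
  + (-1) · M_11   where M_11 = det([2 5 -1; -6 -3 4; 6 6 5]) = 210
  − (-6) · M_12   where M_12 = det([-3 5 -1; -6 -3 4; -6 6 5]) = 201
  + (6) · M_13   where M_13 = det([-3 2 -1; -6 -6 4; -6 6 5]) = 246
  − (5) · M_14   where M_14 = det([-3 2 5; -6 -6 -3; -6 6 6]) = -198
det = (+1)·(-1)·(210) + (-1)·(-6)·(201) + (+1)·(6)·(246) + (-1)·(5)·(-198) = 3462

The determinant is 3462.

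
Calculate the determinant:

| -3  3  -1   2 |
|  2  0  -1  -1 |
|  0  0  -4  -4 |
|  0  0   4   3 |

The matrix is block upper-triangular with a 2×2 block and a 2×2 block on the diagonal, so its determinant equals the product of the determinants of the diagonal blocks.
det of the 2×2 block = -6
det of the 2×2 block = 4
det = (-6)·(4) = -24

-24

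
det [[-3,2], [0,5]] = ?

det = (-3)·5 − 2·0 = -15 − 0 = -15

-15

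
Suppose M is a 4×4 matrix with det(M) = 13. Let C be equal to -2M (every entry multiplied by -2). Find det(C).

For a 4×4 matrix, det(-2M) = (-2)^4·det(M) = 16·det(M).
det(C) = (16)·(13) = 208

The determinant is 208.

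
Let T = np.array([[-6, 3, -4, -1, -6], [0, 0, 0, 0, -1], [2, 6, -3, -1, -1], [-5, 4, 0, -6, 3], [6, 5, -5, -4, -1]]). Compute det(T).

|T| = 1452

Expand along row 2 (it has 4 zeros):
  − (-1) · M_25   where M_25 = det([-6 3 -4 -1; 2 6 -3 -1; -5 4 0 -6; 6 5 -5 -4]) = 1452
det = (-1)·(-1)·(1452) = 1452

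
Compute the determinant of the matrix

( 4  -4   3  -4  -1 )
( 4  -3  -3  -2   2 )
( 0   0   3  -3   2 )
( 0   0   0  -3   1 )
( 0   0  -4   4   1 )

-132

The matrix is block upper-triangular with a 2×2 block and a 3×3 block on the diagonal, so its determinant equals the product of the determinants of the diagonal blocks.
det of the 2×2 block = 4
det of the 3×3 block = -33
det = (4)·(-33) = -132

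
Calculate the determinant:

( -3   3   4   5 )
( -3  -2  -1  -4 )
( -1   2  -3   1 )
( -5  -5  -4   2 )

Expand along row 1:
  + (-3) · M_11   where M_11 = det([-2 -1 -4; 2 -3 1; -5 -4 2]) = 105
  − (3) · M_12   where M_12 = det([-3 -1 -4; -1 -3 1; -5 -4 2]) = 53
  + (4) · M_13   where M_13 = det([-3 -2 -4; -1 2 1; -5 -5 2]) = -81
  − (5) · M_14   where M_14 = det([-3 -2 -1; -1 2 -3; -5 -5 -4]) = 32
det = (+1)·(-3)·(105) + (-1)·(3)·(53) + (+1)·(4)·(-81) + (-1)·(5)·(32) = -958

The determinant is -958.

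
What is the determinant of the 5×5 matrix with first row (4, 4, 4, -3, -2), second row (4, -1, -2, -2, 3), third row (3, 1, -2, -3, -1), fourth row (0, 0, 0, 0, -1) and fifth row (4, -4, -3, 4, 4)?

Expand along row 4 (it has 4 zeros):
  − (-1) · M_45   where M_45 = det([4 4 4 -3; 4 -1 -2 -2; 3 1 -2 -3; 4 -4 -3 4]) = 221
det = (-1)·(-1)·(221) = 221

221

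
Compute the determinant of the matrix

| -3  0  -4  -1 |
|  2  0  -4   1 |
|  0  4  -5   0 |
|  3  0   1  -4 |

412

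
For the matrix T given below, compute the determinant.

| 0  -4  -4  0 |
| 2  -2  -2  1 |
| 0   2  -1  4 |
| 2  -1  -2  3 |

|T| = -16

Expand along row 1 (it has 2 zeros):
  − (-4) · M_12   where M_12 = det([2 -2 1; 0 -1 4; 2 -2 3]) = -4
  + (-4) · M_13   where M_13 = det([2 -2 1; 0 2 4; 2 -1 3]) = 0
det = (-1)·(-4)·(-4) + (+1)·(-4)·(0) = -16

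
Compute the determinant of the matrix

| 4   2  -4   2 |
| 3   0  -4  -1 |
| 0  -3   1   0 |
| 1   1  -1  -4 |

The determinant is 86.

Expand along row 3 (it has 2 zeros):
  − (-3) · M_32   where M_32 = det([4 -4 2; 3 -4 -1; 1 -1 -4]) = 18
  + (1) · M_33   where M_33 = det([4 2 2; 3 0 -1; 1 1 -4]) = 32
det = (-1)·(-3)·(18) + (+1)·(1)·(32) = 86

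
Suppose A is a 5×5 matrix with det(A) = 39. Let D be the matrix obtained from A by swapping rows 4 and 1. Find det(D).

-39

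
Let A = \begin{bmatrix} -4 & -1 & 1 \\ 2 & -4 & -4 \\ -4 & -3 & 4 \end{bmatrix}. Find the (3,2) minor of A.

14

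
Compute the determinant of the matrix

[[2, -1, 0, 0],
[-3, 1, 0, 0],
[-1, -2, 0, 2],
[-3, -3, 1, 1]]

2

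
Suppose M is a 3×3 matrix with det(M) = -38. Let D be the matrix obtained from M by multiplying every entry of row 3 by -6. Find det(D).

Scaling one row by -6 multiplies the determinant by -6.
det(D) = (-6)·(-38) = 228

228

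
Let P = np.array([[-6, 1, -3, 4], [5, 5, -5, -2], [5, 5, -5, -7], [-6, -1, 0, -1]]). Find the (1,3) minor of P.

The minor is 125.

Delete row 1 and column 3; the remaining 3×3 submatrix is [5 5 -2; 5 5 -7; -6 -1 -1].
Its determinant is 125.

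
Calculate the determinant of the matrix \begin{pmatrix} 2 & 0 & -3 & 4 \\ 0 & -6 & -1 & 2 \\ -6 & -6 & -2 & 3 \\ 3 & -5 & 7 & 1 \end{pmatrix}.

1124

Expand along row 1 (it has 1 zero):
  + (2) · M_11   where M_11 = det([-6 -1 2; -6 -2 3; -5 7 1]) = 43
  + (-3) · M_13   where M_13 = det([0 -6 2; -6 -6 3; 3 -5 1]) = 6
  − (4) · M_14   where M_14 = det([0 -6 -1; -6 -6 -2; 3 -5 7]) = -264
det = (+1)·(2)·(43) + (+1)·(-3)·(6) + (-1)·(4)·(-264) = 1124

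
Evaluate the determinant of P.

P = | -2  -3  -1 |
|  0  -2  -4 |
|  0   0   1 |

P is upper triangular, so det(P) is the product of the diagonal entries:
det = (-2) · (-2) · (1) = 4

4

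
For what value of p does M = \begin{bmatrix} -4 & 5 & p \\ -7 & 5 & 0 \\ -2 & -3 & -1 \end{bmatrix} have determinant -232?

p = -7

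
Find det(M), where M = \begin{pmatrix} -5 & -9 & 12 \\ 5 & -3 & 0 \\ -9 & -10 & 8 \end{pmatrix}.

Expand along column 3:
  + 12 · |5 -3; -9 -10| = 12·(-50 − 27) = -924
  + 8 · |-5 -9; 5 -3| = 8·(15 − (-45)) = 480
Sum: (-924) + (480) = -444

|M| = -444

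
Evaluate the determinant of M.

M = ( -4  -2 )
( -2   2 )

The determinant is -12.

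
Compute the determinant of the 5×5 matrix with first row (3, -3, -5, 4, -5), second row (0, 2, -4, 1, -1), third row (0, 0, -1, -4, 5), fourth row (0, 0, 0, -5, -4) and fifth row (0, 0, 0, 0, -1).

The matrix is upper triangular, so the determinant is the product of the diagonal entries:
det = (3) · (2) · (-1) · (-5) · (-1) = -30

-30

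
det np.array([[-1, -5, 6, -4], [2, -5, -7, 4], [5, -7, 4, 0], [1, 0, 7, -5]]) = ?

The determinant is -734.

Expand along row 3 (it has 1 zero):
  + (5) · M_31   where M_31 = det([-5 6 -4; -5 -7 4; 0 7 -5]) = -45
  − (-7) · M_32   where M_32 = det([-1 6 -4; 2 -7 4; 1 7 -5]) = -7
  + (4) · M_33   where M_33 = det([-1 -5 -4; 2 -5 4; 1 0 -5]) = -115
det = (+1)·(5)·(-45) + (-1)·(-7)·(-7) + (+1)·(4)·(-115) = -734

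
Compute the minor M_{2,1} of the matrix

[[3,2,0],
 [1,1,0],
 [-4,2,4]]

Delete row 2 and column 1; the remaining 2×2 submatrix is [2 0; 2 4].
Its determinant is 2·4 − 0·2 = 8.

8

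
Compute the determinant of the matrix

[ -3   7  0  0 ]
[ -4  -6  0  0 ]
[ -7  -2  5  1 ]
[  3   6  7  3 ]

The matrix is block lower-triangular with a 2×2 block and a 2×2 block on the diagonal, so its determinant equals the product of the determinants of the diagonal blocks.
det of the 2×2 block = 46
det of the 2×2 block = 8
det = (46)·(8) = 368

368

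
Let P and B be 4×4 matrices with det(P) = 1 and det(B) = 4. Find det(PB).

det(PB) = det(P)·det(B) = (1)·(4) = 4

4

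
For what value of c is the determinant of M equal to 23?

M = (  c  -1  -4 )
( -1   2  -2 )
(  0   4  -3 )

2

Expanding along the column containing c, det(M) is linear in c: det(M) = (2)·c + (19).
Set (2)·c + (19) = 23  ⇒  (2)·c = 4  ⇒  c = 2.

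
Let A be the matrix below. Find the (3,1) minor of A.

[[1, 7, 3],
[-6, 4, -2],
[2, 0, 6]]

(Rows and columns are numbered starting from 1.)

Delete row 3 and column 1; the remaining 2×2 submatrix is [7 3; 4 -2].
Its determinant is 7·(-2) − 3·4 = -26.

-26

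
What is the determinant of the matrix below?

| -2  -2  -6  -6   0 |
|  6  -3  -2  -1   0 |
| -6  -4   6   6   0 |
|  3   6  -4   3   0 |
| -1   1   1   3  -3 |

The determinant is -7980.

Expand along column 5 (it has 4 zeros):
  + (-3) · M_55   where M_55 = det([-2 -2 -6 -6; 6 -3 -2 -1; -6 -4 6 6; 3 6 -4 3]) = 2660
det = (+1)·(-3)·(2660) = -7980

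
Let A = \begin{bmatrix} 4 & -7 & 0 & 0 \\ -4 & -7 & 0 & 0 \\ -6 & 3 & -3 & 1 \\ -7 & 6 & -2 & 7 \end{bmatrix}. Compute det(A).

A is block lower-triangular with a 2×2 block and a 2×2 block on the diagonal, so its determinant equals the product of the determinants of the diagonal blocks.
det of the 2×2 block = -56
det of the 2×2 block = -19
det = (-56)·(-19) = 1064

1064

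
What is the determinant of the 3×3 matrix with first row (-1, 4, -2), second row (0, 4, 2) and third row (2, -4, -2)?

Expand along row 2:
  + 4 · |-1 -2; 2 -2| = 4·(2 − (-4)) = 24
  − 2 · |-1 4; 2 -4| = −2·(4 − 8) = 8
Sum: (24) + (8) = 32

32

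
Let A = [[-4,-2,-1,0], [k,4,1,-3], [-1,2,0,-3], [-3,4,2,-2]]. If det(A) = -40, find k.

k = -7

Expanding along the row containing k, det(A) is linear in k: det(A) = (4)·k + (-12).
Set (4)·k + (-12) = -40  ⇒  (4)·k = -28  ⇒  k = -7.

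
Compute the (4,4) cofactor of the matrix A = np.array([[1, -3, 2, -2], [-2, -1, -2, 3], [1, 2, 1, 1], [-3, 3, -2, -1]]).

The cofactor is -3.

Delete row 4 and column 4; the remaining 3×3 submatrix is [1 -3 2; -2 -1 -2; 1 2 1].
Its determinant is -3.
The cofactor carries sign (−1)^(4+4) = +1, so C_{4,4} = +(-3) = -3.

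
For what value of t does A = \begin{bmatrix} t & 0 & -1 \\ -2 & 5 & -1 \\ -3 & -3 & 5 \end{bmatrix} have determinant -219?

-9

Expanding along the column containing t, det(A) is linear in t: det(A) = (22)·t + (-21).
Set (22)·t + (-21) = -219  ⇒  (22)·t = -198  ⇒  t = -9.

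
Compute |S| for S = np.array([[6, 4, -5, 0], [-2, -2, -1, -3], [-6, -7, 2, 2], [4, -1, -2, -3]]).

|S| = 506

Expand along row 1 (it has 1 zero):
  + (6) · M_11   where M_11 = det([-2 -1 -3; -7 2 2; -1 -2 -3]) = -21
  − (4) · M_12   where M_12 = det([-2 -1 -3; -6 2 2; 4 -2 -3]) = 2
  + (-5) · M_13   where M_13 = det([-2 -2 -3; -6 -7 2; 4 -1 -3]) = -128
det = (+1)·(6)·(-21) + (-1)·(4)·(2) + (+1)·(-5)·(-128) = 506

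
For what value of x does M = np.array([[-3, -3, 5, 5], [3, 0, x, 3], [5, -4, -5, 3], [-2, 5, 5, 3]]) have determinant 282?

x = -3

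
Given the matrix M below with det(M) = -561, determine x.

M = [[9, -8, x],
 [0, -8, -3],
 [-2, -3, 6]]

x = 0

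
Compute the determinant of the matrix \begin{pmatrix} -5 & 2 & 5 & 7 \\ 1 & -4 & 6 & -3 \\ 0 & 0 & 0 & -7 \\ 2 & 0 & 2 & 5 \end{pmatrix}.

The determinant is 700.

Expand along row 3 (it has 3 zeros):
  − (-7) · M_34   where M_34 = det([-5 2 5; 1 -4 6; 2 0 2]) = 100
det = (-1)·(-7)·(100) = 700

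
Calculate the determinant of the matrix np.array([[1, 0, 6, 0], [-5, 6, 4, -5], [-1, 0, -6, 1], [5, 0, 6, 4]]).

144

Expand along column 2 (it has 3 zeros):
  + (6) · M_22   where M_22 = det([1 6 0; -1 -6 1; 5 6 4]) = 24
det = (+1)·(6)·(24) = 144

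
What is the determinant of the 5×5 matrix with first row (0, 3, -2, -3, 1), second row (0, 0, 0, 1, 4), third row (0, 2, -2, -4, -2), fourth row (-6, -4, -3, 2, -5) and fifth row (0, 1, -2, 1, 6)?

The determinant is -156.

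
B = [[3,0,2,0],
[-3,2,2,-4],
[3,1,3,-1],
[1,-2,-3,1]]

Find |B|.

Expand along row 1 (it has 2 zeros):
  + (3) · M_11   where M_11 = det([2 2 -4; 1 3 -1; -2 -3 1]) = -10
  + (2) · M_13   where M_13 = det([-3 2 -4; 3 1 -1; 1 -2 1]) = 23
det = (+1)·(3)·(-10) + (+1)·(2)·(23) = 16

det(B) = 16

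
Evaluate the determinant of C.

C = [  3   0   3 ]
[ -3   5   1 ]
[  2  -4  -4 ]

-42

Expand along row 1:
  + 3 · |5 1; -4 -4| = 3·(-20 − (-4)) = -48
  + 3 · |-3 5; 2 -4| = 3·(12 − 10) = 6
Sum: (-48) + (6) = -42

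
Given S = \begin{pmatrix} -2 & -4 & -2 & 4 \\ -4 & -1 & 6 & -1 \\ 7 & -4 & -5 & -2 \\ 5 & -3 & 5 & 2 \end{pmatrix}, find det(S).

det(S) = -1992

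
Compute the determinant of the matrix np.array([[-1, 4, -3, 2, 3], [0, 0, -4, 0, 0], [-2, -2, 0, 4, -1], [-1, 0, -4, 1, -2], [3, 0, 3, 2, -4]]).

840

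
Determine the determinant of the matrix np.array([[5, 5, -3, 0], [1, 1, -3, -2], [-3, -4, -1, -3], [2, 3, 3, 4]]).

2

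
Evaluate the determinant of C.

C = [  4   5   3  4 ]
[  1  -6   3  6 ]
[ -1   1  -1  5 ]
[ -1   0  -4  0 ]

Expand along row 4 (it has 2 zeros):
  − (-1) · M_41   where M_41 = det([5 3 4; -6 3 6; 1 -1 5]) = 225
  − (-4) · M_43   where M_43 = det([4 5 4; 1 -6 6; -1 1 5]) = -219
det = (-1)·(-1)·(225) + (-1)·(-4)·(-219) = -651

-651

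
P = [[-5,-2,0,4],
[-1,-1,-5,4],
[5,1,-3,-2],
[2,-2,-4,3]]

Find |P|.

Expand along row 1 (it has 1 zero):
  + (-5) · M_11   where M_11 = det([-1 -5 4; 1 -3 -2; -2 -4 3]) = -28
  − (-2) · M_12   where M_12 = det([-1 -5 4; 5 -3 -2; 2 -4 3]) = 56
  − (4) · M_14   where M_14 = det([-1 -1 -5; 5 1 -3; 2 -2 -4]) = 56
det = (+1)·(-5)·(-28) + (-1)·(-2)·(56) + (-1)·(4)·(56) = 28

28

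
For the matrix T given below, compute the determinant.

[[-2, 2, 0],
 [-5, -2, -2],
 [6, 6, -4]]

-104

Expand along column 3:
  − (-2) · |-2 2; 6 6| = −(-2)·(-12 − 12) = -48
  + (-4) · |-2 2; -5 -2| = (-4)·(4 − (-10)) = -56
Sum: (-48) + (-56) = -104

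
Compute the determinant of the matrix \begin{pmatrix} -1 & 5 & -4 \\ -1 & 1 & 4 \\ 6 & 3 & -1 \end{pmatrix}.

164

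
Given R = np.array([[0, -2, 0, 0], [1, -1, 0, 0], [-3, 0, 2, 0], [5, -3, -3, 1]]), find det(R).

|R| = 4

R is block lower-triangular with a 2×2 block and a 2×2 block on the diagonal, so its determinant equals the product of the determinants of the diagonal blocks.
det of the 2×2 block = 2
det of the 2×2 block = 2
det = (2)·(2) = 4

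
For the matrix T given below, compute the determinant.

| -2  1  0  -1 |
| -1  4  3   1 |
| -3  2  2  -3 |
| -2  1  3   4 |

Expand along row 1 (it has 1 zero):
  + (-2) · M_11   where M_11 = det([4 3 1; 2 2 -3; 1 3 4]) = 39
  − (1) · M_12   where M_12 = det([-1 3 1; -3 2 -3; -2 3 4]) = 32
  − (-1) · M_14   where M_14 = det([-1 4 3; -3 2 2; -2 1 3]) = 19
det = (+1)·(-2)·(39) + (-1)·(1)·(32) + (-1)·(-1)·(19) = -91

The determinant is -91.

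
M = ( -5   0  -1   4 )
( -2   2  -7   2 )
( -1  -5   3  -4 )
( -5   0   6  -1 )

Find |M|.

-931

Expand along column 2 (it has 2 zeros):
  + (2) · M_22   where M_22 = det([-5 -1 4; -1 3 -4; -5 6 -1]) = -88
  − (-5) · M_32   where M_32 = det([-5 -1 4; -2 -7 2; -5 6 -1]) = -151
det = (+1)·(2)·(-88) + (-1)·(-5)·(-151) = -931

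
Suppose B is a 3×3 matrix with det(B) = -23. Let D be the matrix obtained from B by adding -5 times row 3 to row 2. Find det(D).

-23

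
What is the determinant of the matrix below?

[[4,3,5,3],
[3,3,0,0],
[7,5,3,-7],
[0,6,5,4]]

Expand along row 2 (it has 2 zeros):
  − (3) · M_21   where M_21 = det([3 5 3; 5 3 -7; 6 5 4]) = -148
  + (3) · M_22   where M_22 = det([4 5 3; 7 3 -7; 0 5 4]) = 153
det = (-1)·(3)·(-148) + (+1)·(3)·(153) = 903

903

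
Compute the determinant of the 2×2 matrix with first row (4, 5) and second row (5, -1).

det = 4·(-1) − 5·5 = -4 − 25 = -29

The determinant is -29.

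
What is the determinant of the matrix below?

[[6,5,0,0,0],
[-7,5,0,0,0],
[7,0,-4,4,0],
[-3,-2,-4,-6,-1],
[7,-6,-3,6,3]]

The matrix is block lower-triangular with a 2×2 block and a 3×3 block on the diagonal, so its determinant equals the product of the determinants of the diagonal blocks.
det of the 2×2 block = 65
det of the 3×3 block = 108
det = (65)·(108) = 7020

7020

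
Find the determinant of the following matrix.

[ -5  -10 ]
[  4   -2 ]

50

det = (-5)·(-2) − (-10)·4 = 10 − (-40) = 50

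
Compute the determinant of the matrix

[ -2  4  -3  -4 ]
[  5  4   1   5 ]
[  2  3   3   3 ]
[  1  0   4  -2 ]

443

Expand along row 4 (it has 1 zero):
  − (1) · M_41   where M_41 = det([4 -3 -4; 4 1 5; 3 3 3]) = -93
  − (4) · M_43   where M_43 = det([-2 4 -4; 5 4 5; 2 3 3]) = -42
  + (-2) · M_44   where M_44 = det([-2 4 -3; 5 4 1; 2 3 3]) = -91
det = (-1)·(1)·(-93) + (-1)·(4)·(-42) + (+1)·(-2)·(-91) = 443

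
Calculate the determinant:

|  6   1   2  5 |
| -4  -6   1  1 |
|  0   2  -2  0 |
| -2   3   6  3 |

688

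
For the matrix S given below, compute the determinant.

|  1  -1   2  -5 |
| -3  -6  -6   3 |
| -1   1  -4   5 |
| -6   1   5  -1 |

-438

Expand along row 1:
  + (1) · M_11   where M_11 = det([-6 -6 3; 1 -4 5; 1 5 -1]) = 117
  − (-1) · M_12   where M_12 = det([-3 -6 3; -1 -4 5; -6 5 -1]) = 162
  + (2) · M_13   where M_13 = det([-3 -6 3; -1 1 5; -6 1 -1]) = 219
  − (-5) · M_14   where M_14 = det([-3 -6 -6; -1 1 -4; -6 1 5]) = -231
det = (+1)·(1)·(117) + (-1)·(-1)·(162) + (+1)·(2)·(219) + (-1)·(-5)·(-231) = -438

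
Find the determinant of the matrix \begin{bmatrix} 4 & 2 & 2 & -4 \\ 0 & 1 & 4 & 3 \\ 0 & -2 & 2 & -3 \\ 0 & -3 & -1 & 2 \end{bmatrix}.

Expand along column 1 (it has 3 zeros):
  + (4) · M_11   where M_11 = det([1 4 3; -2 2 -3; -3 -1 2]) = 77
det = (+1)·(4)·(77) = 308

308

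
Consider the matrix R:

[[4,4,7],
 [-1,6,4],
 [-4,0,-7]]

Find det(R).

det(R) = -92

Expand along column 2:
  − 4 · |-1 4; -4 -7| = −4·(7 − (-16)) = -92
  + 6 · |4 7; -4 -7| = 6·(-28 − (-28)) = 0
Sum: (-92) + (0) = -92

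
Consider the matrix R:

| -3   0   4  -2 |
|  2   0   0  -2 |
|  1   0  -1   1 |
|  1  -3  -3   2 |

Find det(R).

Expand along column 2 (it has 3 zeros):
  + (-3) · M_42   where M_42 = det([-3 4 -2; 2 0 -2; 1 -1 1]) = -6
det = (+1)·(-3)·(-6) = 18

det(R) = 18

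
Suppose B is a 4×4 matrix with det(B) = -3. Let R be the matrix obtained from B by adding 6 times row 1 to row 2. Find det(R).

det(R) = -3

Adding a multiple of one row to another leaves the determinant unchanged.
det(R) = (1)·(-3) = -3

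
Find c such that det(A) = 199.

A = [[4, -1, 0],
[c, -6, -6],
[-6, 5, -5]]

Expanding along the column containing c, det(A) is linear in c: det(A) = (-5)·c + (204).
Set (-5)·c + (204) = 199  ⇒  (-5)·c = -5  ⇒  c = 1.

c = 1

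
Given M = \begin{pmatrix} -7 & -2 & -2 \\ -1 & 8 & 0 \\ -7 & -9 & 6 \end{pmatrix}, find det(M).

-478

Expand along row 2:
  − (-1) · |-2 -2; -9 6| = −(-1)·(-12 − 18) = -30
  + 8 · |-7 -2; -7 6| = 8·(-42 − 14) = -448
Sum: (-30) + (-448) = -478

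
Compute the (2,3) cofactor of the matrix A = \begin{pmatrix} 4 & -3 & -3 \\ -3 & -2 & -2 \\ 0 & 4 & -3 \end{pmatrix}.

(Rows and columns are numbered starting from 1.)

Delete row 2 and column 3; the remaining 2×2 submatrix is [4 -3; 0 4].
Its determinant is 4·4 − (-3)·0 = 16.
The cofactor carries sign (−1)^(2+3) = −1, so C_{2,3} = −(16) = -16.

-16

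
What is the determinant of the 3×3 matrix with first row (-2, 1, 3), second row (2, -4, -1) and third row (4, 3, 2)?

Expand along column 1:
  + (-2) · |-4 -1; 3 2| = (-2)·(-8 − (-3)) = 10
  − 2 · |1 3; 3 2| = −2·(2 − 9) = 14
  + 4 · |1 3; -4 -1| = 4·(-1 − (-12)) = 44
Sum: (10) + (14) + (44) = 68

68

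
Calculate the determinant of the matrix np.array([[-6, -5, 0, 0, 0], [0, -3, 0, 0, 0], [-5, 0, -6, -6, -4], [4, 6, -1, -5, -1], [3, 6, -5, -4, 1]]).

The matrix is block lower-triangular with a 2×2 block and a 3×3 block on the diagonal, so its determinant equals the product of the determinants of the diagonal blocks.
det of the 2×2 block = 18
det of the 3×3 block = 102
det = (18)·(102) = 1836

1836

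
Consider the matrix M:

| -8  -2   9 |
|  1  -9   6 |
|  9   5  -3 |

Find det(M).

Expand along row 1:
  + (-8) · |-9 6; 5 -3| = (-8)·(27 − 30) = 24
  − (-2) · |1 6; 9 -3| = −(-2)·(-3 − 54) = -114
  + 9 · |1 -9; 9 5| = 9·(5 − (-81)) = 774
Sum: (24) + (-114) + (774) = 684

|M| = 684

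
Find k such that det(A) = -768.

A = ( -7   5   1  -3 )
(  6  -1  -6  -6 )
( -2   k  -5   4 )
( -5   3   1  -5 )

k = 0

Expanding along the row containing k, det(A) is linear in k: det(A) = (120)·k + (-768).
Set (120)·k + (-768) = -768  ⇒  (120)·k = 0  ⇒  k = 0.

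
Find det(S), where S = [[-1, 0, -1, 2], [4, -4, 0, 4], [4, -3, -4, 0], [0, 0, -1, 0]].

-4

Expand along row 4 (it has 3 zeros):
  − (-1) · M_43   where M_43 = det([-1 0 2; 4 -4 4; 4 -3 0]) = -4
det = (-1)·(-1)·(-4) = -4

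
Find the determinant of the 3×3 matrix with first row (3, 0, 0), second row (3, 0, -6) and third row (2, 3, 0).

54

Expand along row 1:
  + 3 · |0 -6; 3 0| = 3·(0 − (-18)) = 54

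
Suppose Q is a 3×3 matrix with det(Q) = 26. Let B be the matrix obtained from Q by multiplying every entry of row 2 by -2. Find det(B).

|B| = -52

Scaling one row by -2 multiplies the determinant by -2.
det(B) = (-2)·(26) = -52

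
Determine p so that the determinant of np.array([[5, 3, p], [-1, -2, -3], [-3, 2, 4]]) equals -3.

4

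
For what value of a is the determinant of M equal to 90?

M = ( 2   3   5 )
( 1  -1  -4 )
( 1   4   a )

Expanding along the row containing a, det(M) is linear in a: det(M) = (-5)·a + (45).
Set (-5)·a + (45) = 90  ⇒  (-5)·a = 45  ⇒  a = -9.

a = -9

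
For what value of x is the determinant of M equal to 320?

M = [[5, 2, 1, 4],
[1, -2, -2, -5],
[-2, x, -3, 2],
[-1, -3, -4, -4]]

x = 3

Expanding along the column containing x, det(M) is linear in x: det(M) = (75)·x + (95).
Set (75)·x + (95) = 320  ⇒  (75)·x = 225  ⇒  x = 3.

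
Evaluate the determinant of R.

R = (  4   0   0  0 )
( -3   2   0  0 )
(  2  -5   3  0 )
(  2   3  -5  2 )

48

R is lower triangular, so det(R) is the product of the diagonal entries:
det = (4) · (2) · (3) · (2) = 48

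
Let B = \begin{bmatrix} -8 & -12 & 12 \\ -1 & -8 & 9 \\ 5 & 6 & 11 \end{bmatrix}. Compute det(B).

Expand along column 1:
  + (-8) · |-8 9; 6 11| = (-8)·(-88 − 54) = 1136
  − (-1) · |-12 12; 6 11| = −(-1)·(-132 − 72) = -204
  + 5 · |-12 12; -8 9| = 5·(-108 − (-96)) = -60
Sum: (1136) + (-204) + (-60) = 872

|B| = 872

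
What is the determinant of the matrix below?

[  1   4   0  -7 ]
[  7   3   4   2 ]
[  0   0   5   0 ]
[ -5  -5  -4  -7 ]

Expand along row 3 (it has 3 zeros):
  + (5) · M_33   where M_33 = det([1 4 -7; 7 3 2; -5 -5 -7]) = 285
det = (+1)·(5)·(285) = 1425

1425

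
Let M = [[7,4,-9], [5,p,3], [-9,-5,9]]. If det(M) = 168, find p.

Expanding along the column containing p, det(M) is linear in p: det(M) = (-18)·p + (42).
Set (-18)·p + (42) = 168  ⇒  (-18)·p = 126  ⇒  p = -7.

p = -7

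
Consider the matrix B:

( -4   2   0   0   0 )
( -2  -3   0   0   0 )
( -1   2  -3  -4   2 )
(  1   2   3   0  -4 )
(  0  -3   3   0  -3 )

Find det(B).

B is block lower-triangular with a 2×2 block and a 3×3 block on the diagonal, so its determinant equals the product of the determinants of the diagonal blocks.
det of the 2×2 block = 16
det of the 3×3 block = 12
det = (16)·(12) = 192

192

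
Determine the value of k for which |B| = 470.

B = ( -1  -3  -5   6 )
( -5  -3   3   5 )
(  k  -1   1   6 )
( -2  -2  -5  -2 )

Expanding along the column containing k, det(B) is linear in k: det(B) = (149)·k + (23).
Set (149)·k + (23) = 470  ⇒  (149)·k = 447  ⇒  k = 3.

k = 3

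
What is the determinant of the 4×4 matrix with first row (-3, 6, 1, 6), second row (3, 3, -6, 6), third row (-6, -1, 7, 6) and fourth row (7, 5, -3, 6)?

Expand along row 1:
  + (-3) · M_11   where M_11 = det([3 -6 6; -1 7 6; 5 -3 6]) = -228
  − (6) · M_12   where M_12 = det([3 -6 6; -6 7 6; 7 -3 6]) = -474
  + (1) · M_13   where M_13 = det([3 3 6; -6 -1 6; 7 5 6]) = -12
  − (6) · M_14   where M_14 = det([3 3 -6; -6 -1 7; 7 5 -3]) = 135
det = (+1)·(-3)·(-228) + (-1)·(6)·(-474) + (+1)·(1)·(-12) + (-1)·(6)·(135) = 2706

2706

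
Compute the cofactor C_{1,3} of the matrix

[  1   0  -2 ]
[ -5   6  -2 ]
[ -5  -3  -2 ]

45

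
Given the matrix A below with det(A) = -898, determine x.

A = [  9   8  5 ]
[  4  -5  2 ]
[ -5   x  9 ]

0

Expanding along the column containing x, det(A) is linear in x: det(A) = (2)·x + (-898).
Set (2)·x + (-898) = -898  ⇒  (2)·x = 0  ⇒  x = 0.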